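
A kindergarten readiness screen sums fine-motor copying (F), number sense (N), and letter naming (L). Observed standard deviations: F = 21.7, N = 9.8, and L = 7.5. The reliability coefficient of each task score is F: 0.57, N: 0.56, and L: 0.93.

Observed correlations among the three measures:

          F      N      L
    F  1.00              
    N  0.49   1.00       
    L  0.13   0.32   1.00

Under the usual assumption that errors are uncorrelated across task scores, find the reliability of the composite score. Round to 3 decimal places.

Var(F+N+L) = 21.7² + 9.8² + 7.5² + 2·[21.7·9.8·0.49 + 21.7·7.5·0.13 + 9.8·7.5·0.32] = 623.18 + 297.762 = 920.942.
With uncorrelated errors the cross-covariances are all true-score covariance, so they carry over unchanged; only the diagonal terms shrink to ρᵢσᵢ².
True-score variance = [21.7²·0.57 + 9.8²·0.56 + 7.5²·0.93] + 297.762 = 374.502 + 297.762 = 672.264.
Reliability = 672.264 / 920.942 = 0.730.

0.730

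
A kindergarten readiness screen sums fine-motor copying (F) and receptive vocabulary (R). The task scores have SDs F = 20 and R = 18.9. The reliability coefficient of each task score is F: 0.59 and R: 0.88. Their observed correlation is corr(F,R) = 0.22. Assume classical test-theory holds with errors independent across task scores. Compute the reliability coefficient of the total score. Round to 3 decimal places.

0.776

Var(F+R) = 20² + 18.9² + 2·[20·18.9·0.22] = 757.21 + 166.32 = 923.53.
With uncorrelated errors the cross-covariances are all true-score covariance, so they carry over unchanged; only the diagonal terms shrink to ρᵢσᵢ².
True-score variance = [20²·0.59 + 18.9²·0.88] + 166.32 = 550.345 + 166.32 = 716.665.
Reliability = 716.665 / 923.53 = 0.776.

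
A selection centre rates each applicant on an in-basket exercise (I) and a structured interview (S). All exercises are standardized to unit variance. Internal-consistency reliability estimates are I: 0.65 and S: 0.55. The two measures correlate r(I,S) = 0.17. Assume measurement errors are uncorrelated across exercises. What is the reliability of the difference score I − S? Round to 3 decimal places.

Var(I−S) = 1 + 1 − 2·0.17 = 2 − 0.34 = 1.66.
Under uncorrelated errors the observed covariances equal the true-score covariances, so only the own-variance terms attenuate.
True-score variance = [0.65 + 0.55] − 0.34 = 1.2 − 0.34 = 0.86.
Reliability = 0.86 / 1.66 = 0.518.

0.518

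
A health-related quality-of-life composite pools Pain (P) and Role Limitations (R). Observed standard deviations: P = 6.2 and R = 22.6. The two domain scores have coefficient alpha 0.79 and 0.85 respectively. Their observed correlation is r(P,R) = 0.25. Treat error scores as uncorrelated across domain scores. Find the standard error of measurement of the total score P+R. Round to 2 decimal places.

9.20

Var(total) = 549.2 + 70.06 = 619.26.
True-score variance = 464.514 + 70.06 = 534.574, so reliability = 0.8632.
Error variance = 619.26 − 534.574 = 84.6864; SEM = √84.6864 = 9.20.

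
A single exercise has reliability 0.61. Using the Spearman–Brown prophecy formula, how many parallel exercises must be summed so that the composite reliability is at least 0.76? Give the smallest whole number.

k ≥ ρ*(1−ρ₁)/(ρ₁(1−ρ*)) = 0.76·0.39 / (0.61·0.24) = 2.025.
Smallest integer k = 3.

3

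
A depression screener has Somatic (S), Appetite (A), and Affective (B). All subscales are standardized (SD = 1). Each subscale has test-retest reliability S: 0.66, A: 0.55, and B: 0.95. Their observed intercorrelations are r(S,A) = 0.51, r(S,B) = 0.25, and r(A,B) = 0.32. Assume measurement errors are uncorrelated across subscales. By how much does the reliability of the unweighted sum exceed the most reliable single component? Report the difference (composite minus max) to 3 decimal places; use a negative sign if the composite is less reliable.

Var(sum) = 3 + 2.16 = 5.16; true-score variance = 2.16 + 2.16 = 4.32; composite reliability = 0.8372.
Max component reliability = 0.9500.
Difference = 0.8372 − 0.9500 = -0.113.

-0.113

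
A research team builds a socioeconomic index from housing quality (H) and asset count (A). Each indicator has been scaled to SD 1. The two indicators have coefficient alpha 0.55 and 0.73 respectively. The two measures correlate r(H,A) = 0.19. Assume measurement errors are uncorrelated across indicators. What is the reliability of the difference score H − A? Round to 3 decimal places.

0.556

Var(H−A) = 1 + 1 − 2·0.19 = 2 − 0.38 = 1.62.
Under uncorrelated errors the observed covariances equal the true-score covariances, so only the own-variance terms attenuate.
True-score variance = [0.55 + 0.73] − 0.38 = 1.28 − 0.38 = 0.9.
Reliability = 0.9 / 1.62 = 0.556.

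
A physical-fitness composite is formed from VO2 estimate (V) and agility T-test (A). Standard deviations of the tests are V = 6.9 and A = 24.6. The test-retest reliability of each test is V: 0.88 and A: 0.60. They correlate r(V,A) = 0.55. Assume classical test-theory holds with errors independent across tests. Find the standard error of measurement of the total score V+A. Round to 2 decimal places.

Var(total) = 652.77 + 186.714 = 839.484.
True-score variance = 404.993 + 186.714 = 591.707, so reliability = 0.7048.
Error variance = 839.484 − 591.707 = 247.777; SEM = √247.777 = 15.74.

15.74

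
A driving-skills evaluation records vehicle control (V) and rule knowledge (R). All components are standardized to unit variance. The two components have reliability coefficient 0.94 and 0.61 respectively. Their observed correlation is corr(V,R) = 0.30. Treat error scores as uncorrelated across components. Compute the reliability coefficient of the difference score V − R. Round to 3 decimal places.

Var(V−R) = 1 + 1 − 2·0.30 = 2 − 0.6 = 1.4.
With uncorrelated errors the cross-covariances are all true-score covariance, so they carry over unchanged; only the diagonal terms shrink to ρᵢσᵢ².
True-score variance = [0.94 + 0.61] − 0.6 = 1.55 − 0.6 = 0.95.
Reliability = 0.95 / 1.4 = 0.679.

0.679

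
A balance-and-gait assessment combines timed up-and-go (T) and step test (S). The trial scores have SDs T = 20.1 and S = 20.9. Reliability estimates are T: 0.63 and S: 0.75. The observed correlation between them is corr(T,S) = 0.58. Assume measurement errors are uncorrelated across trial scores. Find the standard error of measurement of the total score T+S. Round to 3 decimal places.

16.084

Var(total) = 840.82 + 487.304 = 1328.12.
True-score variance = 582.134 + 487.304 = 1069.44, so reliability = 0.8052.
Error variance = 1328.12 − 1069.44 = 258.686; SEM = √258.686 = 16.084.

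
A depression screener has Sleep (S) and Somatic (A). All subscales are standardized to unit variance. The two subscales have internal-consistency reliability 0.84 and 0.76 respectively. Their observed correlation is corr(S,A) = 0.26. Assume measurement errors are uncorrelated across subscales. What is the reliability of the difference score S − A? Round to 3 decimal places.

0.730

Var(S−A) = 1 + 1 − 2·0.26 = 2 − 0.52 = 1.48.
Because errors are independent across components, Cov(Tᵢ,Tⱼ) = Cov(Xᵢ,Xⱼ); the off-diagonal part of the true-score variance is the same as above.
True-score variance = [0.84 + 0.76] − 0.52 = 1.6 − 0.52 = 1.08.
Reliability = 1.08 / 1.48 = 0.730.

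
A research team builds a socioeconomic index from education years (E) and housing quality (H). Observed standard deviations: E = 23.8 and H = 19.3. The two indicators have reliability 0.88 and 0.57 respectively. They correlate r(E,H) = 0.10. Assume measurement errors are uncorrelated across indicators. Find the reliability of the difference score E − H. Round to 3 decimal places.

0.731

Var(E−H) = 23.8² + 19.3² − 2·23.8·19.3·0.10 = 938.93 − 91.868 = 847.062.
Under uncorrelated errors the observed covariances equal the true-score covariances, so only the own-variance terms attenuate.
True-score variance = [23.8²·0.88 + 19.3²·0.57] − 91.868 = 710.787 − 91.868 = 618.918.
Reliability = 618.918 / 847.062 = 0.731.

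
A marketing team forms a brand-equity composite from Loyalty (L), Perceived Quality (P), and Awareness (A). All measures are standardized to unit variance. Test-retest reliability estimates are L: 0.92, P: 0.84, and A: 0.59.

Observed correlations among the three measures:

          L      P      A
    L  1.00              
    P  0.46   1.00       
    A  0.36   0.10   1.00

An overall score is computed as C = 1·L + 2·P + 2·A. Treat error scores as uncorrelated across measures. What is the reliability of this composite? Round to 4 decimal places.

Var(C) = 1 + 2² + 2² + 2·[2·0.46 + 2·0.36 + 4·0.10] = 9 + 4.08 = 13.08.
Because errors are independent across components, Cov(Tᵢ,Tⱼ) = Cov(Xᵢ,Xⱼ); the off-diagonal part of the true-score variance is the same as above.
True-score variance = [0.92 + 2²·0.84 + 2²·0.59] + 4.08 = 6.64 + 4.08 = 10.72.
Reliability = 10.72 / 13.08 = 0.8196.

0.8196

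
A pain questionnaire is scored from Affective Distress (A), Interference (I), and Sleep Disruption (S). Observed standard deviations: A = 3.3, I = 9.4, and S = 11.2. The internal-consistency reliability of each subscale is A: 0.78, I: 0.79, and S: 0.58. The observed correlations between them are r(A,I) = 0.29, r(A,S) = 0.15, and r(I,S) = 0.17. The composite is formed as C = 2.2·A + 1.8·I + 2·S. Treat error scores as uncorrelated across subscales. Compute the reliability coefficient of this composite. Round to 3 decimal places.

0.741

Var(C) = 2.2²·3.3² + 1.8²·9.4² + 2²·11.2² + 2·[3.96·3.3·9.4·0.29 + 4.4·3.3·11.2·0.15 + 3.6·9.4·11.2·0.17] = 840.754 + 248.897 = 1089.65.
Because errors are independent across components, Cov(Tᵢ,Tⱼ) = Cov(Xᵢ,Xⱼ); the off-diagonal part of the true-score variance is the same as above.
True-score variance = [2.2²·3.3²·0.78 + 1.8²·9.4²·0.79 + 2²·11.2²·0.58] + 248.897 = 558.299 + 248.897 = 807.196.
Reliability = 807.196 / 1089.65 = 0.741.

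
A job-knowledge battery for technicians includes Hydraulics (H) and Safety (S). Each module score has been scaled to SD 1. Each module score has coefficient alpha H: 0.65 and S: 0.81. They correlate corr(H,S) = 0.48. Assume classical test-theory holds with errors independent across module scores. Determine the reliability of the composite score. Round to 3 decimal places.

Var(H+S) = 2 + 2·[0.48] = 2 + 0.96 = 2.96.
With uncorrelated errors the cross-covariances are all true-score covariance, so they carry over unchanged; only the diagonal terms shrink to ρᵢσᵢ².
True-score variance = [0.65 + 0.81] + 0.96 = 1.46 + 0.96 = 2.42.
Reliability = 2.42 / 2.96 = 0.818.

0.818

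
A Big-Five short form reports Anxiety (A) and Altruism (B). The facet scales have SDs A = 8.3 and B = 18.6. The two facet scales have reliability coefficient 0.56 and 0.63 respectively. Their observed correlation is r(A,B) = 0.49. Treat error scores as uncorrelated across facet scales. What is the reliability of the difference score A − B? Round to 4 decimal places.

0.3993

Var(A−B) = 8.3² + 18.6² − 2·8.3·18.6·0.49 = 414.85 − 151.292 = 263.558.
Under uncorrelated errors the observed covariances equal the true-score covariances, so only the own-variance terms attenuate.
True-score variance = [8.3²·0.56 + 18.6²·0.63] − 151.292 = 256.533 − 151.292 = 105.241.
Reliability = 105.241 / 263.558 = 0.3993.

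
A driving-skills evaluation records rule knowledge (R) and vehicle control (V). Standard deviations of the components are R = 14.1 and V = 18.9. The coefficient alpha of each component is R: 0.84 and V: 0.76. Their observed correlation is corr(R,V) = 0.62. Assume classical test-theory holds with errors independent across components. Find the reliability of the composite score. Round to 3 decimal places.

0.867

Var(R+V) = 14.1² + 18.9² + 2·[14.1·18.9·0.62] = 556.02 + 330.448 = 886.468.
With uncorrelated errors the cross-covariances are all true-score covariance, so they carry over unchanged; only the diagonal terms shrink to ρᵢσᵢ².
True-score variance = [14.1²·0.84 + 18.9²·0.76] + 330.448 = 438.48 + 330.448 = 768.928.
Reliability = 768.928 / 886.468 = 0.867.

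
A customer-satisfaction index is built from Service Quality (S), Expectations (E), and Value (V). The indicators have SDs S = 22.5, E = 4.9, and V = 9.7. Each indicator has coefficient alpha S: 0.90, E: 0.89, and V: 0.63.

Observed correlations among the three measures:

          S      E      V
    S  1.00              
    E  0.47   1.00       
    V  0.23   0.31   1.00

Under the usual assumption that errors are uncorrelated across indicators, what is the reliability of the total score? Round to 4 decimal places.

Var(S+E+V) = 22.5² + 4.9² + 9.7² + 2·[22.5·4.9·0.47 + 22.5·9.7·0.23 + 4.9·9.7·0.31] = 624.35 + 233.499 = 857.849.
Because errors are independent across components, Cov(Tᵢ,Tⱼ) = Cov(Xᵢ,Xⱼ); the off-diagonal part of the true-score variance is the same as above.
True-score variance = [22.5²·0.90 + 4.9²·0.89 + 9.7²·0.63] + 233.499 = 536.271 + 233.499 = 769.769.
Reliability = 769.769 / 857.849 = 0.8973.

0.8973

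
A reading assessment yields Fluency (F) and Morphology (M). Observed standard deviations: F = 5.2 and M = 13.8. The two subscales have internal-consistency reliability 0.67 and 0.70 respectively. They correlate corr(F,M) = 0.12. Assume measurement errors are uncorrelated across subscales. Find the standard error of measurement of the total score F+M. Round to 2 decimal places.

Var(total) = 217.48 + 17.2224 = 234.702.
True-score variance = 151.425 + 17.2224 = 168.647, so reliability = 0.7186.
Error variance = 234.702 − 168.647 = 66.0552; SEM = √66.0552 = 8.13.

8.13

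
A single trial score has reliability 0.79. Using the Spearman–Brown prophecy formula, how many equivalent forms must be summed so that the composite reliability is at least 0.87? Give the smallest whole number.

k ≥ ρ*(1−ρ₁)/(ρ₁(1−ρ*)) = 0.87·0.21 / (0.79·0.13) = 1.779.
Smallest integer k = 2.

2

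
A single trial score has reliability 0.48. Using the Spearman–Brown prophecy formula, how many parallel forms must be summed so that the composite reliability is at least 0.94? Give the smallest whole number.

17

k ≥ ρ*(1−ρ₁)/(ρ₁(1−ρ*)) = 0.94·0.52 / (0.48·0.06) = 16.972.
Smallest integer k = 17.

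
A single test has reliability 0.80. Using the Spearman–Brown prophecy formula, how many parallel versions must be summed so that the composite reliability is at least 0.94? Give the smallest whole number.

k ≥ ρ*(1−ρ₁)/(ρ₁(1−ρ*)) = 0.94·0.20 / (0.80·0.06) = 3.917.
Smallest integer k = 4.

4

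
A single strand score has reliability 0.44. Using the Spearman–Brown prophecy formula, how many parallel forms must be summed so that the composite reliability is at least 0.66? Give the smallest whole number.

3

k ≥ ρ*(1−ρ₁)/(ρ₁(1−ρ*)) = 0.66·0.56 / (0.44·0.34) = 2.471.
Smallest integer k = 3.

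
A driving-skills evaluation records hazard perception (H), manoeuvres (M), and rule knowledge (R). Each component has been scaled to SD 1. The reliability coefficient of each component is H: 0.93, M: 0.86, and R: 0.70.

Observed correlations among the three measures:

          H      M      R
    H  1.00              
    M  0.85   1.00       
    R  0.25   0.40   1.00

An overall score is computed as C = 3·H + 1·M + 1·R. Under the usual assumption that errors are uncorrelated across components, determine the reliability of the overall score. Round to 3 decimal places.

Var(C) = 3² + 1 + 1 + 2·[3·0.85 + 3·0.25 + 0.40] = 11 + 7.4 = 18.4.
Under uncorrelated errors the observed covariances equal the true-score covariances, so only the own-variance terms attenuate.
True-score variance = [3²·0.93 + 0.86 + 0.70] + 7.4 = 9.93 + 7.4 = 17.33.
Reliability = 17.33 / 18.4 = 0.942.

0.942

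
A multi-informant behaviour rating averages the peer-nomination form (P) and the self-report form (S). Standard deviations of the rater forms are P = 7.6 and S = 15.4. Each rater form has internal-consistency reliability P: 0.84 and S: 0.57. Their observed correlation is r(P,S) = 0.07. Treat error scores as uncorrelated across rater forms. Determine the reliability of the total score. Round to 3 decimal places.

Var(P+S) = 7.6² + 15.4² + 2·[7.6·15.4·0.07] = 294.92 + 16.3856 = 311.306.
Because errors are independent across components, Cov(Tᵢ,Tⱼ) = Cov(Xᵢ,Xⱼ); the off-diagonal part of the true-score variance is the same as above.
True-score variance = [7.6²·0.84 + 15.4²·0.57] + 16.3856 = 183.7 + 16.3856 = 200.085.
Reliability = 200.085 / 311.306 = 0.643.

0.643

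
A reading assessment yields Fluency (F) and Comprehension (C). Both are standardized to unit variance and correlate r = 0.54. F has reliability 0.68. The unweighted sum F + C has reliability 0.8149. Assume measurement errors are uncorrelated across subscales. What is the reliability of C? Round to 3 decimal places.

Var(F+C) = 2 + 2·0.54 = 3.080.
True-score variance = ρ_F + ρ_C + 2·0.54, so 0.8149 = (0.68 + ρ_C + 1.08) / 3.080.
ρ_C = 0.8149·3.080 − 0.68 − 1.08 = 0.750.

0.750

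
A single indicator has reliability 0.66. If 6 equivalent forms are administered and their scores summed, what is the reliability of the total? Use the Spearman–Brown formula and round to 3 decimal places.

ρ_k = kρ / (1 + (k−1)ρ) = 6·0.66 / (1 + 5·0.66) = 3.960 / 4.300 = 0.921.

0.921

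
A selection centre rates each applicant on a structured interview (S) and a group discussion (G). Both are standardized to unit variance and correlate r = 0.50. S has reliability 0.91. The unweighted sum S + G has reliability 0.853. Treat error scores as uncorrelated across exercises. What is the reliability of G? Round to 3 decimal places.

0.649

Var(S+G) = 2 + 2·0.50 = 3.000.
True-score variance = ρ_S + ρ_G + 2·0.50, so 0.853 = (0.91 + ρ_G + 1.00) / 3.000.
ρ_G = 0.853·3.000 − 0.91 − 1.00 = 0.649.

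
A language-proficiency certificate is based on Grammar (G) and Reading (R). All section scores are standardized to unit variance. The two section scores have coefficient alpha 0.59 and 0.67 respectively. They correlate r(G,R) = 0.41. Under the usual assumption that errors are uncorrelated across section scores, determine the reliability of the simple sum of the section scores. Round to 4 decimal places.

0.7376

Var(G+R) = 2 + 2·[0.41] = 2 + 0.82 = 2.82.
Because errors are independent across components, Cov(Tᵢ,Tⱼ) = Cov(Xᵢ,Xⱼ); the off-diagonal part of the true-score variance is the same as above.
True-score variance = [0.59 + 0.67] + 0.82 = 1.26 + 0.82 = 2.08.
Reliability = 2.08 / 2.82 = 0.7376.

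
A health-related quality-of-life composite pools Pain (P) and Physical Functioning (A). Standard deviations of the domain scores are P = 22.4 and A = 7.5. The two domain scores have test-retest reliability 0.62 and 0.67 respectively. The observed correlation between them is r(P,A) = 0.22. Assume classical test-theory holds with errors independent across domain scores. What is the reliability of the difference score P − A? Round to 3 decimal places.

0.568

Var(P−A) = 22.4² + 7.5² − 2·22.4·7.5·0.22 = 558.01 − 73.92 = 484.09.
Because errors are independent across components, Cov(Tᵢ,Tⱼ) = Cov(Xᵢ,Xⱼ); the off-diagonal part of the true-score variance is the same as above.
True-score variance = [22.4²·0.62 + 7.5²·0.67] − 73.92 = 348.779 − 73.92 = 274.859.
Reliability = 274.859 / 484.09 = 0.568.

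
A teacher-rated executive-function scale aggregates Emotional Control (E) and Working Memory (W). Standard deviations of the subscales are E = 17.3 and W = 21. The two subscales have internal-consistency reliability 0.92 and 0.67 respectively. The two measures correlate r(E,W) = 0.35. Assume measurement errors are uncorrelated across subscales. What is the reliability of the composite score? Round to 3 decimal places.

Var(E+W) = 17.3² + 21² + 2·[17.3·21·0.35] = 740.29 + 254.31 = 994.6.
Because errors are independent across components, Cov(Tᵢ,Tⱼ) = Cov(Xᵢ,Xⱼ); the off-diagonal part of the true-score variance is the same as above.
True-score variance = [17.3²·0.92 + 21²·0.67] + 254.31 = 570.817 + 254.31 = 825.127.
Reliability = 825.127 / 994.6 = 0.830.

0.830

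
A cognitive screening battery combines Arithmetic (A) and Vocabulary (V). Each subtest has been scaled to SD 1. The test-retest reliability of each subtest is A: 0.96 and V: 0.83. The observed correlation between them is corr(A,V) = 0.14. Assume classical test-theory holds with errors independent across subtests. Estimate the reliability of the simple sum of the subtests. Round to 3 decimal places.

0.908

Var(A+V) = 2 + 2·[0.14] = 2 + 0.28 = 2.28.
With uncorrelated errors the cross-covariances are all true-score covariance, so they carry over unchanged; only the diagonal terms shrink to ρᵢσᵢ².
True-score variance = [0.96 + 0.83] + 0.28 = 1.79 + 0.28 = 2.07.
Reliability = 2.07 / 2.28 = 0.908.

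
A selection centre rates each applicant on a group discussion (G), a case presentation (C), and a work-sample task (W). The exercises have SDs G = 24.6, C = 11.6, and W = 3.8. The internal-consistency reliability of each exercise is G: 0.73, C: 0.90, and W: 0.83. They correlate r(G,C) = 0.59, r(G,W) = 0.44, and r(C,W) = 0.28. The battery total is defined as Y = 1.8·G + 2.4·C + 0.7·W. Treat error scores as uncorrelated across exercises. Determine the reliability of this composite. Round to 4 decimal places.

Var(Y) = 1.8²·24.6² + 2.4²·11.6² + 0.7²·3.8² + 2·[4.32·24.6·11.6·0.59 + 1.26·24.6·3.8·0.44 + 1.68·11.6·3.8·0.28] = 2742.86 + 1599.77 = 4342.63.
With uncorrelated errors the cross-covariances are all true-score covariance, so they carry over unchanged; only the diagonal terms shrink to ρᵢσᵢ².
True-score variance = [1.8²·24.6²·0.73 + 2.4²·11.6²·0.90 + 0.7²·3.8²·0.83] + 1599.77 = 2134.76 + 1599.77 = 3734.53.
Reliability = 3734.53 / 4342.63 = 0.8600.

0.8600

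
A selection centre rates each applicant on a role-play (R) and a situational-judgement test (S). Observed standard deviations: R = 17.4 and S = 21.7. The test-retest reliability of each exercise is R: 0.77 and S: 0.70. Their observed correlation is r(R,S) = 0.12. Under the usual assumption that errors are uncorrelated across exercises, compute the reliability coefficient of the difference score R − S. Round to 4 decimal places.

Var(R−S) = 17.4² + 21.7² − 2·17.4·21.7·0.12 = 773.65 − 90.6192 = 683.031.
With uncorrelated errors the cross-covariances are all true-score covariance, so they carry over unchanged; only the diagonal terms shrink to ρᵢσᵢ².
True-score variance = [17.4²·0.77 + 21.7²·0.70] − 90.6192 = 562.748 − 90.6192 = 472.129.
Reliability = 472.129 / 683.031 = 0.6912.

0.6912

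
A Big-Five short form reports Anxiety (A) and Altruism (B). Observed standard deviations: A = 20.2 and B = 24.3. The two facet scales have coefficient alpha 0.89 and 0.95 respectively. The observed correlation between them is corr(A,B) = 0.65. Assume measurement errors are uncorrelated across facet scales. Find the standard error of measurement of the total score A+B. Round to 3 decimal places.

8.626

Var(total) = 998.53 + 638.118 = 1636.65.
True-score variance = 924.121 + 638.118 = 1562.24, so reliability = 0.9545.
Error variance = 1636.65 − 1562.24 = 74.4089; SEM = √74.4089 = 8.626.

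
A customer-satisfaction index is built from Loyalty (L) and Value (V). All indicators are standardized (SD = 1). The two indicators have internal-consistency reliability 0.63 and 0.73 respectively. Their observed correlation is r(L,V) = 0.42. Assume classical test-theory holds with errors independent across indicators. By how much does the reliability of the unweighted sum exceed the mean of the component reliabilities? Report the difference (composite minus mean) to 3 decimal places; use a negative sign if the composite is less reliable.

Var(sum) = 2 + 0.84 = 2.84; true-score variance = 1.36 + 0.84 = 2.2; composite reliability = 0.7746.
Mean component reliability = 0.6800.
Difference = 0.7746 − 0.6800 = 0.095.

0.095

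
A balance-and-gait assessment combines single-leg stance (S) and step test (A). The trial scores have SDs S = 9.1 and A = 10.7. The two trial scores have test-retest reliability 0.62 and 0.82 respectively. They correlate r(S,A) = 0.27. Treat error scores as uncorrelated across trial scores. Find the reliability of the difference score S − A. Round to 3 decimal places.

Var(S−A) = 9.1² + 10.7² − 2·9.1·10.7·0.27 = 197.3 − 52.5798 = 144.72.
Because errors are independent across components, Cov(Tᵢ,Tⱼ) = Cov(Xᵢ,Xⱼ); the off-diagonal part of the true-score variance is the same as above.
True-score variance = [9.1²·0.62 + 10.7²·0.82] − 52.5798 = 145.224 − 52.5798 = 92.6442.
Reliability = 92.6442 / 144.72 = 0.640.

0.640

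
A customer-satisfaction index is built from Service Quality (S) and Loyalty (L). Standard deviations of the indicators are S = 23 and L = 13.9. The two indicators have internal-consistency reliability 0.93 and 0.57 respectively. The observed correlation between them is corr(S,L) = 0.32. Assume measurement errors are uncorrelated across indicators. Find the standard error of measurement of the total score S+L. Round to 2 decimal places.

Var(total) = 722.21 + 204.608 = 926.818.
True-score variance = 602.1 + 204.608 = 806.708, so reliability = 0.8704.
Error variance = 926.818 − 806.708 = 120.11; SEM = √120.11 = 10.96.

10.96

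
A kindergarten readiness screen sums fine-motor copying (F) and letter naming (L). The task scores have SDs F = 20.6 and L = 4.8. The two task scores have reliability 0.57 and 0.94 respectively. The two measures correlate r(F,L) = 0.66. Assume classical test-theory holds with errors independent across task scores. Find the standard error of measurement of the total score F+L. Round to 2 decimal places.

13.56

Var(total) = 447.4 + 130.522 = 577.922.
True-score variance = 263.543 + 130.522 = 394.064, so reliability = 0.6819.
Error variance = 577.922 − 394.064 = 183.857; SEM = √183.857 = 13.56.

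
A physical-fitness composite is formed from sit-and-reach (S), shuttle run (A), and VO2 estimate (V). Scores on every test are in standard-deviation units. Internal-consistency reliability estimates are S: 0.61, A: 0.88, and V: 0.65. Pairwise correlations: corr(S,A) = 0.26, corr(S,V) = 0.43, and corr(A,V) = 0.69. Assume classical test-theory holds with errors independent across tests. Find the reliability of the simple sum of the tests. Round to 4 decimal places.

0.8507

Var(S+A+V) = 3 + 2·[0.26 + 0.43 + 0.69] = 3 + 2.76 = 5.76.
With uncorrelated errors the cross-covariances are all true-score covariance, so they carry over unchanged; only the diagonal terms shrink to ρᵢσᵢ².
True-score variance = [0.61 + 0.88 + 0.65] + 2.76 = 2.14 + 2.76 = 4.9.
Reliability = 4.9 / 5.76 = 0.8507.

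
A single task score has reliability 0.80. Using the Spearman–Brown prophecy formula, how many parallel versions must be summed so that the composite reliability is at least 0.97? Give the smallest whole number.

9

k ≥ ρ*(1−ρ₁)/(ρ₁(1−ρ*)) = 0.97·0.20 / (0.80·0.03) = 8.083.
Smallest integer k = 9.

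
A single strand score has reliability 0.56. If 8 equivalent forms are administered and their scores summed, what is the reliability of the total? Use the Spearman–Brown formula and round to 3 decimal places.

ρ_k = kρ / (1 + (k−1)ρ) = 8·0.56 / (1 + 7·0.56) = 4.480 / 4.920 = 0.911.

0.911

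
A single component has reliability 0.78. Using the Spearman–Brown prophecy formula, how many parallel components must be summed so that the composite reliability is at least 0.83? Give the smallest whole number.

k ≥ ρ*(1−ρ₁)/(ρ₁(1−ρ*)) = 0.83·0.22 / (0.78·0.17) = 1.377.
Smallest integer k = 2.

2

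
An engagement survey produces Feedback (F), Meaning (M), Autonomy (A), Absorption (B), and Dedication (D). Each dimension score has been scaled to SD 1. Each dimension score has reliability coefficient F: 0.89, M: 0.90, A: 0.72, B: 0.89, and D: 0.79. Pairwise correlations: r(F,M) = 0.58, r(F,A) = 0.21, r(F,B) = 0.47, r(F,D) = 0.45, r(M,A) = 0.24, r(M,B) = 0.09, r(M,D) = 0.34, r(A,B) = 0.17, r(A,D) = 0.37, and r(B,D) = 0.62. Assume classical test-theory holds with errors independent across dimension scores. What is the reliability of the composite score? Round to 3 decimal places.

Var(F+M+A+B+D) = 5 + 2·[0.58 + 0.21 + 0.47 + 0.45 + 0.24 + 0.09 + 0.34 + 0.17 + 0.37 + 0.62] = 5 + 7.08 = 12.08.
Under uncorrelated errors the observed covariances equal the true-score covariances, so only the own-variance terms attenuate.
True-score variance = [0.89 + 0.90 + 0.72 + 0.89 + 0.79] + 7.08 = 4.19 + 7.08 = 11.27.
Reliability = 11.27 / 12.08 = 0.933.

0.933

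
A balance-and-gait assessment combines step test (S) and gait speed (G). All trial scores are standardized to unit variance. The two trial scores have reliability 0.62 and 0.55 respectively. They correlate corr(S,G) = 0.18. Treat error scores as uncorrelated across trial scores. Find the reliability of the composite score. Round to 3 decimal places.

0.648

Var(S+G) = 2 + 2·[0.18] = 2 + 0.36 = 2.36.
Under uncorrelated errors the observed covariances equal the true-score covariances, so only the own-variance terms attenuate.
True-score variance = [0.62 + 0.55] + 0.36 = 1.17 + 0.36 = 1.53.
Reliability = 1.53 / 2.36 = 0.648.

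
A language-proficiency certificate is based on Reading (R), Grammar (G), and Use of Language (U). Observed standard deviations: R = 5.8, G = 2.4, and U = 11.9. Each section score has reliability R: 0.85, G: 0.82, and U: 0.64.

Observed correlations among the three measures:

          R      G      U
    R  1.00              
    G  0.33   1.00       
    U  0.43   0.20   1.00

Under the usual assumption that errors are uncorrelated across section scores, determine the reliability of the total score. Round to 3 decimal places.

0.781

Var(R+G+U) = 5.8² + 2.4² + 11.9² + 2·[5.8·2.4·0.33 + 5.8·11.9·0.43 + 2.4·11.9·0.20] = 181.01 + 79.9684 = 260.978.
With uncorrelated errors the cross-covariances are all true-score covariance, so they carry over unchanged; only the diagonal terms shrink to ρᵢσᵢ².
True-score variance = [5.8²·0.85 + 2.4²·0.82 + 11.9²·0.64] + 79.9684 = 123.948 + 79.9684 = 203.916.
Reliability = 203.916 / 260.978 = 0.781.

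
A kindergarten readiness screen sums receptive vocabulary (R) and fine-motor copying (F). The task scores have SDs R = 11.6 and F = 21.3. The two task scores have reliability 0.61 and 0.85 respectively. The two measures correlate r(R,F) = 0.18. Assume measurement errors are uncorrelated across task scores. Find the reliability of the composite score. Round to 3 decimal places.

0.822

Var(R+F) = 11.6² + 21.3² + 2·[11.6·21.3·0.18] = 588.25 + 88.9488 = 677.199.
Under uncorrelated errors the observed covariances equal the true-score covariances, so only the own-variance terms attenuate.
True-score variance = [11.6²·0.61 + 21.3²·0.85] + 88.9488 = 467.718 + 88.9488 = 556.667.
Reliability = 556.667 / 677.199 = 0.822.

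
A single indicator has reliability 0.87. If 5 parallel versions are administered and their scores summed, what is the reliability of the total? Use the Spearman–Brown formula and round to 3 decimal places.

0.971

ρ_k = kρ / (1 + (k−1)ρ) = 5·0.87 / (1 + 4·0.87) = 4.350 / 4.480 = 0.971.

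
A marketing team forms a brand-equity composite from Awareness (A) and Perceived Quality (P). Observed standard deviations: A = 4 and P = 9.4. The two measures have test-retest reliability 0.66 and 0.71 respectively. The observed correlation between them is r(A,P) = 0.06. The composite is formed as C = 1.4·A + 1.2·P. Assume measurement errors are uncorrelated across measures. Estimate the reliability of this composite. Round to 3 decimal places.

Var(C) = 1.4²·4² + 1.2²·9.4² + 2·[1.68·4·9.4·0.06] = 158.598 + 7.58016 = 166.179.
Under uncorrelated errors the observed covariances equal the true-score covariances, so only the own-variance terms attenuate.
True-score variance = [1.4²·4²·0.66 + 1.2²·9.4²·0.71] + 7.58016 = 111.037 + 7.58016 = 118.617.
Reliability = 118.617 / 166.179 = 0.714.

0.714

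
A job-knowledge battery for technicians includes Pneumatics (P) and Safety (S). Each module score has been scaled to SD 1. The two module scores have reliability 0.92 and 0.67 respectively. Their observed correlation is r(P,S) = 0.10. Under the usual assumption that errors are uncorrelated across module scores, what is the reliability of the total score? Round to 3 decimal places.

Var(P+S) = 2 + 2·[0.10] = 2 + 0.2 = 2.2.
Because errors are independent across components, Cov(Tᵢ,Tⱼ) = Cov(Xᵢ,Xⱼ); the off-diagonal part of the true-score variance is the same as above.
True-score variance = [0.92 + 0.67] + 0.2 = 1.59 + 0.2 = 1.79.
Reliability = 1.79 / 2.2 = 0.814.

0.814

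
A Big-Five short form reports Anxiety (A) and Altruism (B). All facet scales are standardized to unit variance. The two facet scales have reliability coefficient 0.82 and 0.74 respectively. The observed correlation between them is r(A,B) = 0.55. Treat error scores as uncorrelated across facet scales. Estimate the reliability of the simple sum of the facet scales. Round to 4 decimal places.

Var(A+B) = 2 + 2·[0.55] = 2 + 1.1 = 3.1.
Under uncorrelated errors the observed covariances equal the true-score covariances, so only the own-variance terms attenuate.
True-score variance = [0.82 + 0.74] + 1.1 = 1.56 + 1.1 = 2.66.
Reliability = 2.66 / 3.1 = 0.8581.

0.8581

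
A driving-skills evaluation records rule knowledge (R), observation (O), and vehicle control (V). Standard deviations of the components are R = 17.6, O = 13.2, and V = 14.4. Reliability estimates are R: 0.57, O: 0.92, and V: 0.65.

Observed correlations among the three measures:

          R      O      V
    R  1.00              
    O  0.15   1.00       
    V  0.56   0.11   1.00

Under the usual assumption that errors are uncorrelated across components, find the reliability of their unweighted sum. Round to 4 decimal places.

Var(R+O+V) = 17.6² + 13.2² + 14.4² + 2·[17.6·13.2·0.15 + 17.6·14.4·0.56 + 13.2·14.4·0.11] = 691.36 + 395.366 = 1086.73.
Under uncorrelated errors the observed covariances equal the true-score covariances, so only the own-variance terms attenuate.
True-score variance = [17.6²·0.57 + 13.2²·0.92 + 14.4²·0.65] + 395.366 = 471.648 + 395.366 = 867.014.
Reliability = 867.014 / 1086.73 = 0.7978.

0.7978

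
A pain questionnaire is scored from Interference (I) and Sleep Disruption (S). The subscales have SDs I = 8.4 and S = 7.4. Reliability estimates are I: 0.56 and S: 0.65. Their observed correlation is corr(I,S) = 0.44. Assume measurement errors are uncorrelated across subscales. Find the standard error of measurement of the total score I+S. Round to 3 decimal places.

Var(total) = 125.32 + 54.7008 = 180.021.
True-score variance = 75.1076 + 54.7008 = 129.808, so reliability = 0.7211.
Error variance = 180.021 − 129.808 = 50.2124; SEM = √50.2124 = 7.086.

7.086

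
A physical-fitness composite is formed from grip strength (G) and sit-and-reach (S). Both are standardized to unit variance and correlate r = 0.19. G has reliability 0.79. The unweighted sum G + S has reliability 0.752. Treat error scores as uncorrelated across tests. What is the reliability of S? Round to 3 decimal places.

Var(G+S) = 2 + 2·0.19 = 2.380.
True-score variance = ρ_G + ρ_S + 2·0.19, so 0.752 = (0.79 + ρ_S + 0.38) / 2.380.
ρ_S = 0.752·2.380 − 0.79 − 0.38 = 0.620.

0.620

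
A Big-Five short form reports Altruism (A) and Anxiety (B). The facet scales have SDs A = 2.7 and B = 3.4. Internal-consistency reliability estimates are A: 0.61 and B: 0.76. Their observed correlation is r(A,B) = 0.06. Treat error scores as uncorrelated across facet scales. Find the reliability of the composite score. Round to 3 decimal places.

0.718

Var(A+B) = 2.7² + 3.4² + 2·[2.7·3.4·0.06] = 18.85 + 1.1016 = 19.9516.
Because errors are independent across components, Cov(Tᵢ,Tⱼ) = Cov(Xᵢ,Xⱼ); the off-diagonal part of the true-score variance is the same as above.
True-score variance = [2.7²·0.61 + 3.4²·0.76] + 1.1016 = 13.2325 + 1.1016 = 14.3341.
Reliability = 14.3341 / 19.9516 = 0.718.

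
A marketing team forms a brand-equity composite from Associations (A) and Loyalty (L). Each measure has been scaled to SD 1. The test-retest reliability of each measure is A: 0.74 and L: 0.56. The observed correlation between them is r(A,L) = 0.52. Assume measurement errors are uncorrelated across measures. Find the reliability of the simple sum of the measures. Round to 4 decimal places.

Var(A+L) = 2 + 2·[0.52] = 2 + 1.04 = 3.04.
Because errors are independent across components, Cov(Tᵢ,Tⱼ) = Cov(Xᵢ,Xⱼ); the off-diagonal part of the true-score variance is the same as above.
True-score variance = [0.74 + 0.56] + 1.04 = 1.3 + 1.04 = 2.34.
Reliability = 2.34 / 3.04 = 0.7697.

0.7697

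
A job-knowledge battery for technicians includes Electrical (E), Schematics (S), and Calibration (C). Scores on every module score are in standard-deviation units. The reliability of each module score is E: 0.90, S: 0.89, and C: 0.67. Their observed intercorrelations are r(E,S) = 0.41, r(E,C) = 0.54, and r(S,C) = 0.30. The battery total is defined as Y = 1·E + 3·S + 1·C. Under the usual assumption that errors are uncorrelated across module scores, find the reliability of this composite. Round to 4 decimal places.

0.9131

Var(Y) = 1 + 3² + 1 + 2·[3·0.41 + 0.54 + 3·0.30] = 11 + 5.34 = 16.34.
Under uncorrelated errors the observed covariances equal the true-score covariances, so only the own-variance terms attenuate.
True-score variance = [0.90 + 3²·0.89 + 0.67] + 5.34 = 9.58 + 5.34 = 14.92.
Reliability = 14.92 / 16.34 = 0.9131.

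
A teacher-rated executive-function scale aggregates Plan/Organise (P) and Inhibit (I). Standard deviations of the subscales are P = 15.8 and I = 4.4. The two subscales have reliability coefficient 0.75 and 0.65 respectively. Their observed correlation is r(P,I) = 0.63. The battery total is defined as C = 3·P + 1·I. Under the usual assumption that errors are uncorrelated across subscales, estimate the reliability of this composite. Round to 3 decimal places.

Var(C) = 3²·15.8² + 4.4² + 2·[3·15.8·4.4·0.63] = 2266.12 + 262.786 = 2528.91.
With uncorrelated errors the cross-covariances are all true-score covariance, so they carry over unchanged; only the diagonal terms shrink to ρᵢσᵢ².
True-score variance = [3²·15.8²·0.75 + 4.4²·0.65] + 262.786 = 1697.65 + 262.786 = 1960.44.
Reliability = 1960.44 / 2528.91 = 0.775.

0.775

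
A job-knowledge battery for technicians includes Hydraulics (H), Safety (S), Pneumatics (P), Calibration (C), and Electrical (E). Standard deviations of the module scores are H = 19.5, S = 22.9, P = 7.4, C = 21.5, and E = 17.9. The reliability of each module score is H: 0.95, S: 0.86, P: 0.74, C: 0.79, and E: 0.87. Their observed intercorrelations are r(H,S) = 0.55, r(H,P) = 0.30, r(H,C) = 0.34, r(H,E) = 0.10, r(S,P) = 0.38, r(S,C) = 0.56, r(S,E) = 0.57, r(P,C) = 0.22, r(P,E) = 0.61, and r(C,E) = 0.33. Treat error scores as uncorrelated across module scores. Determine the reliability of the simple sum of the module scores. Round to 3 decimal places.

0.943

Var(H+S+P+C+E) = 19.5² + 22.9² + 7.4² + 21.5² + 17.9² + 2·[19.5·22.9·0.55 + 19.5·7.4·0.30 + 19.5·21.5·0.34 + 19.5·17.9·0.10 + 22.9·7.4·0.38 + 22.9·21.5·0.56 + 22.9·17.9·0.57 + 7.4·21.5·0.22 + 7.4·17.9·0.61 + 21.5·17.9·0.33] = 1742.08 + 2565.81 = 4307.89.
Because errors are independent across components, Cov(Tᵢ,Tⱼ) = Cov(Xᵢ,Xⱼ); the off-diagonal part of the true-score variance is the same as above.
True-score variance = [19.5²·0.95 + 22.9²·0.86 + 7.4²·0.74 + 21.5²·0.79 + 17.9²·0.87] + 2565.81 = 1496.69 + 2565.81 = 4062.5.
Reliability = 4062.5 / 4307.89 = 0.943.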